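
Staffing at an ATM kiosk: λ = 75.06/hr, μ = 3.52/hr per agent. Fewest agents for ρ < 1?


Stability requires cμ > λ ⇔ c > λ/μ.
λ/μ = 75.06/3.52 = 21.3239
Minimum integer c = ⌊21.3239⌋ + 1 = 22
Check: 22·3.52 = 77.44 > 75.06, while 21·3.52 = 73.92 ≤ 75.06

Final: 22 servers


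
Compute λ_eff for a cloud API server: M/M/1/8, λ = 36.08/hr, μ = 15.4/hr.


ρ = 2.3429; P_K = (1−ρ)ρ^8/(1−ρ^9) = 0.573440
λ_eff = λ(1 − P_K) = 36.08·(1 − 0.573440) = 36.08·0.426560 = 15.3903 /hr

Final: 15.3903 /hr


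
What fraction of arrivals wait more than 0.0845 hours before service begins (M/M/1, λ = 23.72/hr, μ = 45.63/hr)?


ρ = 23.72/45.63 = 0.5198
P(Wq > t) = ρ·e^{−(μ−λ)t} = 0.5198·e^{−1.8514}
= 0.5198·0.157018 = 0.081623

Final: 0.081623


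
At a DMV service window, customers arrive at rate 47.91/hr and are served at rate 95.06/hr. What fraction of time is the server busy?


ρ = λ/μ = 47.91/95.06 = 0.5040

Final: 0.5040


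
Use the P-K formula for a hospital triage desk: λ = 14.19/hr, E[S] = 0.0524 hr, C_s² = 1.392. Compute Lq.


ρ = λ·E[S] = 14.19·0.0524 = 0.7436
Lq = ρ²(1+C_s²)/(2(1−ρ)) = 0.5529·(1+1.392)/(2·0.2564)
= 0.5529·2.3920/0.5129 = 2.57849

Final: 2.57849


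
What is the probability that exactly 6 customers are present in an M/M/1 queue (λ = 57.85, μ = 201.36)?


ρ = 57.85/201.36 = 0.2873
P_n = (1−ρ)·ρ^n = (1 − 0.2873)·0.2873^6 = 0.7127·0.0005623 = 0.0004008

Final: 0.0004008


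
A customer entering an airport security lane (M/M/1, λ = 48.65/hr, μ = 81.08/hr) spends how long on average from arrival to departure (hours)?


W = 1/(μ−λ) = 1/(81.08 − 48.65) = 1/32.43 = 0.03084 hr

Final: 0.03084 hr


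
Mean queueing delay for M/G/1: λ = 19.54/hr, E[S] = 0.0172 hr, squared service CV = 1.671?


ρ = λ·E[S] = 19.54·0.0172 = 0.3361
E[S²] = E[S]²(1+C_s²) = 0.0172²·(1+1.671) = 0.0007902
Wq = λ·E[S²]/(2(1−ρ)) = 19.54·0.0007902/(2·0.6639) = 0.01163 hr

Final: 0.01163 hr


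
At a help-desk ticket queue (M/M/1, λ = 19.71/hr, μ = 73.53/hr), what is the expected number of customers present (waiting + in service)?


ρ = λ/μ = 19.71/73.53 = 0.2681
L = ρ/(1−ρ) = 0.2681/(1 − 0.2681) = 0.2681/0.7319 = 0.3662

Final: 0.3662


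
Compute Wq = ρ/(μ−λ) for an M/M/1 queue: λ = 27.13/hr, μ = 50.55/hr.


ρ = 27.13/50.55 = 0.5367
Wq = ρ/(μ−λ) = 0.5367/(50.55 − 27.13) = 0.5367/23.42 = 0.02292 hr

Final: 0.02292 hr


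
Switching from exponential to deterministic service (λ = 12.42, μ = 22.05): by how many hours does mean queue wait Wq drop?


ρ = 12.42/22.05 = 0.5633
Wq(M/M/1) = ρ/(μ−λ) = 0.5633/9.63 = 0.05849 hr
Wq(M/D/1) = ρ/(2(μ−λ)) = 0.02925 hr
Savings = 0.05849 − 0.02925 = 0.02925 hr

Final: 0.02925 hr


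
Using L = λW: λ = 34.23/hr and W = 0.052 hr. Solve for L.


L = λW = 34.23·0.052 = 1.7800

Final: 1.7800


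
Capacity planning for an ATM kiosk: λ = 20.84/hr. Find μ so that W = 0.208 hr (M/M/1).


W = 1/(μ−λ) ⇒ μ − λ = 1/W = 1/0.208 = 4.8077
μ = λ + 1/W = 20.84 + 4.8077 = 25.6477 per hr

Final: 25.6477 /hr


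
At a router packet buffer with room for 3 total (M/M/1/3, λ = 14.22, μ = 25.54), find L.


ρ = 14.22/25.54 = 0.5568
L = ρ[1 − (K+1)ρ^K + Kρ^(K+1)] / [(1−ρ)(1−ρ^(K+1))]
Numerator: 0.5568·(1 − 4·0.172598 + 3·0.096098) = 0.332896
Denominator: (0.4432)·(0.903902) = 0.400633
L = 0.332896/0.400633 = 0.8309

Final: 0.8309


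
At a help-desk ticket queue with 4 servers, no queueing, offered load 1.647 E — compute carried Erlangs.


B(4,1.647) = 0.060657 (Erlang-B)
Carried load = a(1 − B) = 1.647·(1 − 0.060657) = 1.647·0.939343 = 1.5471 E

Final: 1.5471 Erlangs


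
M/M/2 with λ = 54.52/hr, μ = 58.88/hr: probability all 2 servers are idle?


a = λ/μ = 54.52/58.88 = 0.9260; ρ = a/c = 0.4630
Σ_{k=0}^{1} a^k/k! (terms k=0..1) = 1.00000 + 0.92595 = 1.92595
Tail: a^2/(2!(1−ρ)) = 0.85739/(2·0.5370) = 0.79827
P₀ = 1/(1.92595 + 0.79827) = 1/2.72423 = 0.367077

Final: 0.367077


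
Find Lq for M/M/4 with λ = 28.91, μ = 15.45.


a = λ/μ = 1.8712; ρ = a/4 = 0.4678
P₀ = 0.149843
Lq = P₀·a^c·ρ / (c!·(1−ρ)²) = 0.149843·12.25966·0.4678/(24·0.28324)
= 0.12642

Final: 0.12642


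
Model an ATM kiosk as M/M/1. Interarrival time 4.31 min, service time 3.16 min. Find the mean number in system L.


λ = 60/4.31 = 13.9211 /hr
μ = 60/3.16 = 18.9873 /hr
ρ = λ/μ = 13.9211/18.9873 = 0.7332
L = ρ/(1−ρ) = 0.7332/0.2668 = 2.7478

Final: 2.7478


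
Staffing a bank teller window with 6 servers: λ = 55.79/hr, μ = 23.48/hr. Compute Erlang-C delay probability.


a = λ/μ = 2.3761; ρ = a/6 = 0.3960
P₀ = 0.092527 (from M/M/c formula)
C(c,a) = [a^c/(c!(1−ρ))]·P₀ = [179.94907/(720·0.6040)]·0.092527
= 0.41380·0.092527 = 0.038287

Final: 0.038287


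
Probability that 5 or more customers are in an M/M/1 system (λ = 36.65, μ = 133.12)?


ρ = 36.65/133.12 = 0.2753
P(N ≥ n) = ρ^n = 0.2753^5 = 0.001582

Final: 0.001582


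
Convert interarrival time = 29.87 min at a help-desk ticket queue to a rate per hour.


λ = 1/(interarrival time) in consistent units.
1 hour = 60 min, so λ = 60/29.87 = 2.0087 per hour

Final: 2.0087 /hr


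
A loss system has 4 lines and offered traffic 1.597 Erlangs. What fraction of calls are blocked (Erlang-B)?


B(c,a) = (a^c/c!) / Σ_{k=0}^{c} a^k/k!
a^4/4! = 0.271024
Σ terms (k=0..4): 1.00000 + 1.59700 + 1.27520 + 0.67883 + 0.27102 = 4.822063
B = 0.271024/4.822063 = 0.056205

Final: 0.056205


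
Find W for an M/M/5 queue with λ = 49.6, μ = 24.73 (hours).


a = 2.0057; ρ = 0.4011; P₀ = 0.133555
Lq = P₀·a^c·ρ/(c!(1−ρ)²) = 0.04040
Wq = Lq/λ = 0.04040/49.6 = 0.0008145 hr
W = Wq + 1/μ = 0.0008145 + 0.04044 = 0.04125 hr

Final: 0.04125 hr


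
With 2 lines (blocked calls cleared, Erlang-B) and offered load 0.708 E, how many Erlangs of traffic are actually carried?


B(2,0.708) = 0.127963 (Erlang-B)
Carried load = a(1 − B) = 0.708·(1 − 0.127963) = 0.708·0.872037 = 0.6174 E

Final: 0.6174 Erlangs


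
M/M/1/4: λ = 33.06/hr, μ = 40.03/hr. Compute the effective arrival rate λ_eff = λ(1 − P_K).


ρ = 0.8259; P_K = (1−ρ)ρ^4/(1−ρ^5) = 0.131551
λ_eff = λ(1 − P_K) = 33.06·(1 − 0.131551) = 33.06·0.868449 = 28.7109 /hr

Final: 28.7109 /hr


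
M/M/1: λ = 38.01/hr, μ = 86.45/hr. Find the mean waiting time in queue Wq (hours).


ρ = 38.01/86.45 = 0.4397
Wq = ρ/(μ−λ) = 0.4397/(86.45 − 38.01) = 0.4397/48.44 = 0.009077 hr

Final: 0.009077 hr


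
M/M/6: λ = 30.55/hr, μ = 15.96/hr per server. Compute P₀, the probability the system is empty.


a = λ/μ = 30.55/15.96 = 1.9142; ρ = a/c = 0.3190
Σ_{k=0}^{5} a^k/k! (terms k=0..5) = 1.00000 + 1.91416 + 1.83201 + 1.16892 + 0.55937 + 0.21415 = 6.68860
Tail: a^6/(6!(1−ρ)) = 49.18922/(720·0.6810) = 0.10032
P₀ = 1/(6.68860 + 0.10032) = 1/6.78893 = 0.147299

Final: 0.147299


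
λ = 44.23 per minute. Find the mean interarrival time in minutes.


Mean interarrival time = 1/λ = 1/44.23 minute = 0.02261 minute
In minutes: 0.02261 × 1 = 0.02261 min

Final: 0.02261 min


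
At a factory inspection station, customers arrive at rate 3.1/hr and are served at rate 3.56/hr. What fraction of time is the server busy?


ρ = λ/μ = 3.1/3.56 = 0.8708

Final: 0.8708


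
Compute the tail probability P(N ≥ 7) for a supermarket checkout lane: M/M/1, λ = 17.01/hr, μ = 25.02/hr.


ρ = 17.01/25.02 = 0.6799
P(N ≥ n) = ρ^n = 0.6799^7 = 0.067130

Final: 0.067130


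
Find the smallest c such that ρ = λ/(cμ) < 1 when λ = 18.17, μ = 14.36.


Stability requires cμ > λ ⇔ c > λ/μ.
λ/μ = 18.17/14.36 = 1.2653
Minimum integer c = ⌊1.2653⌋ + 1 = 2
Check: 2·14.36 = 28.72 > 18.17, while 1·14.36 = 14.36 ≤ 18.17

Final: 2 servers


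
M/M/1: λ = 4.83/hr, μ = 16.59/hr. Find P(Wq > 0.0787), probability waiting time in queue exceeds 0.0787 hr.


ρ = 4.83/16.59 = 0.2911
P(Wq > t) = ρ·e^{−(μ−λ)t} = 0.2911·e^{−0.9255}
= 0.2911·0.396328 = 0.115387

Final: 0.115387


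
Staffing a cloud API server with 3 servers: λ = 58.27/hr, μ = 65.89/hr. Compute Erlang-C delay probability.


a = λ/μ = 0.8844; ρ = a/3 = 0.2948
P₀ = 0.410029 (from M/M/c formula)
C(c,a) = [a^c/(c!(1−ρ))]·P₀ = [0.69163/(6·0.7052)]·0.410029
= 0.16346·0.410029 = 0.067022

Final: 0.067022


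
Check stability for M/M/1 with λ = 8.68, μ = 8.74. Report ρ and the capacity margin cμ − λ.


Total capacity cμ = 1·8.74 = 8.74/hr
ρ = λ/(cμ) = 8.68/8.74 = 0.9931
Stable ⇔ ρ < 1: YES
Spare capacity = cμ − λ = 8.74 − 8.68 = 0.06/hr

Final: ρ = 0.9931; stable; margin = 0.06/hr


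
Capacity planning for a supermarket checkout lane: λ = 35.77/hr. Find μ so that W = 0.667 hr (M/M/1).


W = 1/(μ−λ) ⇒ μ − λ = 1/W = 1/0.667 = 1.4993
μ = λ + 1/W = 35.77 + 1.4993 = 37.2693 per hr

Final: 37.2693 /hr


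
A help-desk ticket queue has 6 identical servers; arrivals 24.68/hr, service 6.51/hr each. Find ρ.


ρ = λ/(cμ) = 24.68/(6·6.51) = 24.68/39.06 = 0.6318

Final: 0.6318


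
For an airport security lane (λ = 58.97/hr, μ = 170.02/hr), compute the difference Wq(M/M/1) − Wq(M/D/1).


ρ = 58.97/170.02 = 0.3468
Wq(M/M/1) = ρ/(μ−λ) = 0.3468/111.05 = 0.003123 hr
Wq(M/D/1) = ρ/(2(μ−λ)) = 0.001562 hr
Savings = 0.003123 − 0.001562 = 0.001562 hr

Final: 0.001562 hr


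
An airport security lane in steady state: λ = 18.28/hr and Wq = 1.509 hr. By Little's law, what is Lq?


Lq = λWq = 18.28·1.509 = 27.5845

Final: 27.5845


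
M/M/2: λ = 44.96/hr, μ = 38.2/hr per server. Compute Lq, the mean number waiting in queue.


a = λ/μ = 1.1770; ρ = a/2 = 0.5885
P₀ = 0.259064
Lq = P₀·a^c·ρ / (c!·(1−ρ)²) = 0.259064·1.38524·0.5885/(2·0.16935)
= 0.62353

Final: 0.62353


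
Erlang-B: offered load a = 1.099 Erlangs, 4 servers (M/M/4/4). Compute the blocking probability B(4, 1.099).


B(c,a) = (a^c/c!) / Σ_{k=0}^{c} a^k/k!
a^4/4! = 0.060783
Σ terms (k=0..4): 1.00000 + 1.09900 + 0.60390 + 0.22123 + 0.06078 = 2.984912
B = 0.060783/2.984912 = 0.020363

Final: 0.020363


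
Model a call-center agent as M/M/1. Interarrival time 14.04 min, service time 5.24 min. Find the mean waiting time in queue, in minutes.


λ = 60/14.04 = 4.2735 /hr
μ = 60/5.24 = 11.4504 /hr
ρ = λ/μ = 4.2735/11.4504 = 0.3732
Wq = ρ/(μ−λ) = 0.3732/(11.4504−4.2735) = 0.05200 hr
In minutes: 0.05200·60 = 3.120 min

Final: 3.120 min


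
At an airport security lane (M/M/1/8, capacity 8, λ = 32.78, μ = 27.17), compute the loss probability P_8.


ρ = λ/μ = 32.78/27.17 = 1.2065
P_K = (1−ρ)ρ^K/(1−ρ^(K+1)) = (-0.2065·4.489050)/(1 − 5.415939)
= -0.926889/-4.415939 = 0.209896

Final: 0.209896


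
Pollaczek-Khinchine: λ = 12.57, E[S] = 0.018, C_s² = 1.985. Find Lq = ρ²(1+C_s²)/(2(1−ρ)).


ρ = λ·E[S] = 12.57·0.018 = 0.2263
Lq = ρ²(1+C_s²)/(2(1−ρ)) = 0.05119·(1+1.985)/(2·0.7737)
= 0.05119·2.9850/1.5475 = 0.09875

Final: 0.09875


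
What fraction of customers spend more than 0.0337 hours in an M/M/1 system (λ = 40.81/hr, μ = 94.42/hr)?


W ~ Exponential(μ−λ) for M/M/1.
μ − λ = 94.42 − 40.81 = 53.6100
P(W > t) = e^{−(μ−λ)t} = e^{−1.8067} = 0.164202

Final: 0.164202


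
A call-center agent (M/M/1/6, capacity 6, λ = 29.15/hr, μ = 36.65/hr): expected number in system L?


ρ = 29.15/36.65 = 0.7954
L = ρ[1 − (K+1)ρ^K + Kρ^(K+1)] / [(1−ρ)(1−ρ^(K+1))]
Numerator: 0.7954·(1 − 7·0.253156 + 6·0.201350) = 0.346787
Denominator: (0.2046)·(0.798650) = 0.163434
L = 0.346787/0.163434 = 2.1219

Final: 2.1219


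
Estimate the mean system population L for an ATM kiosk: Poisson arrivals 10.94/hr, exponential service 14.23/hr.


ρ = λ/μ = 10.94/14.23 = 0.7688
L = ρ/(1−ρ) = 0.7688/(1 − 0.7688) = 0.7688/0.2312 = 3.3252

Final: 3.3252


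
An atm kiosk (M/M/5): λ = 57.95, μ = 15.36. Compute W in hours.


a = 3.7728; ρ = 0.7546; P₀ = 0.018105
Lq = P₀·a^c·ρ/(c!(1−ρ)²) = 1.44448
Wq = Lq/λ = 1.44448/57.95 = 0.02493 hr
W = Wq + 1/μ = 0.02493 + 0.06510 = 0.09003 hr

Final: 0.09003 hr


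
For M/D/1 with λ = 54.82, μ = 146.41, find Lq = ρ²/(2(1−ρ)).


ρ = 54.82/146.41 = 0.3744
M/D/1: Lq = ρ²/(2(1−ρ)) = 0.1402/(2·0.6256) = 0.11205

Final: 0.11205


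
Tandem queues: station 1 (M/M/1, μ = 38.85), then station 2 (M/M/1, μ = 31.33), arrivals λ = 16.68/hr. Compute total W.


Each node sees arrival rate λ = 16.68/hr (tandem ⇒ throughput preserved).
W₁ = 1/(μ₁−λ) = 1/(38.85−16.68) = 0.04511 hr
W₂ = 1/(μ₂−λ) = 1/(31.33−16.68) = 0.06826 hr
W_total = W₁ + W₂ = 0.04511 + 0.06826 = 0.11337 hr

Final: 0.11337 hr


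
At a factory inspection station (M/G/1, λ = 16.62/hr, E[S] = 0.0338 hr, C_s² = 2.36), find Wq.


ρ = λ·E[S] = 16.62·0.0338 = 0.5618
E[S²] = E[S]²(1+C_s²) = 0.0338²·(1+2.36) = 0.003839
Wq = λ·E[S²]/(2(1−ρ)) = 16.62·0.003839/(2·0.4382) = 0.07279 hr

Final: 0.07279 hr


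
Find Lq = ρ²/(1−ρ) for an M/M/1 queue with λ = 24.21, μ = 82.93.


ρ = 24.21/82.93 = 0.2919
Lq = ρ²/(1−ρ) = 0.08522/0.7081 = 0.1204

Final: 0.1204


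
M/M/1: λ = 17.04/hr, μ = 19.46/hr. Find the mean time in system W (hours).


W = 1/(μ−λ) = 1/(19.46 − 17.04) = 1/2.42 = 0.4132 hr

Final: 0.4132 hr


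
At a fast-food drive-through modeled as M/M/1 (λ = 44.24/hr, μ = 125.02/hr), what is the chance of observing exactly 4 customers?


ρ = 44.24/125.02 = 0.3539
P_n = (1−ρ)·ρ^n = (1 − 0.3539)·0.3539^4 = 0.6461·0.015680 = 0.010131

Final: 0.010131


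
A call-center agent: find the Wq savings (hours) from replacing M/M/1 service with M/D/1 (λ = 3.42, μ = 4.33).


ρ = 3.42/4.33 = 0.7898
Wq(M/M/1) = ρ/(μ−λ) = 0.7898/0.9100 = 0.86795 hr
Wq(M/D/1) = ρ/(2(μ−λ)) = 0.43398 hr
Savings = 0.86795 − 0.43398 = 0.43398 hr

Final: 0.43398 hr


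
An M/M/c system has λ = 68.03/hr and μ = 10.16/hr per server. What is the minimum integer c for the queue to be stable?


Stability requires cμ > λ ⇔ c > λ/μ.
λ/μ = 68.03/10.16 = 6.6959
Minimum integer c = ⌊6.6959⌋ + 1 = 7
Check: 7·10.16 = 71.12 > 68.03, while 6·10.16 = 60.96 ≤ 68.03

Final: 7 servers


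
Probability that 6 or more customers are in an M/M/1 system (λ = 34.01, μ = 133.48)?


ρ = 34.01/133.48 = 0.2548
P(N ≥ n) = ρ^n = 0.2548^6 = 0.0002736

Final: 0.0002736


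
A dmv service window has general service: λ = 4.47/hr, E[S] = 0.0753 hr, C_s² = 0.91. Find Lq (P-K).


ρ = λ·E[S] = 4.47·0.0753 = 0.3366
Lq = ρ²(1+C_s²)/(2(1−ρ)) = 0.1133·(1+0.91)/(2·0.6634)
= 0.1133·1.9100/1.3268 = 0.16309

Final: 0.16309


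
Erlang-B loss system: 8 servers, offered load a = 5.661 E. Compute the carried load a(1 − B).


B(8,5.661) = 0.103396 (Erlang-B)
Carried load = a(1 − B) = 5.661·(1 − 0.103396) = 5.661·0.896604 = 5.0757 E

Final: 5.0757 Erlangs


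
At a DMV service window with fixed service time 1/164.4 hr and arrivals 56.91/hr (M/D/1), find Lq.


ρ = 56.91/164.4 = 0.3462
M/D/1: Lq = ρ²/(2(1−ρ)) = 0.1198/(2·0.6538) = 0.09164

Final: 0.09164


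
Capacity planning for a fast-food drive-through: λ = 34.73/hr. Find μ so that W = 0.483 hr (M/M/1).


W = 1/(μ−λ) ⇒ μ − λ = 1/W = 1/0.483 = 2.0704
μ = λ + 1/W = 34.73 + 2.0704 = 36.8004 per hr

Final: 36.8004 /hr


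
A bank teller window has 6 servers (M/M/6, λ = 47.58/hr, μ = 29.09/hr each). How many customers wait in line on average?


a = λ/μ = 1.6356; ρ = a/6 = 0.2726
P₀ = 0.194749
Lq = P₀·a^c·ρ / (c!·(1−ρ)²) = 0.194749·19.14628·0.2726/(720·0.52911)
= 0.002668

Final: 0.002668


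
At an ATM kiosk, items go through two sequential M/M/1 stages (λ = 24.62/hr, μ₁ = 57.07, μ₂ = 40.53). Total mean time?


Each node sees arrival rate λ = 24.62/hr (tandem ⇒ throughput preserved).
W₁ = 1/(μ₁−λ) = 1/(57.07−24.62) = 0.03082 hr
W₂ = 1/(μ₂−λ) = 1/(40.53−24.62) = 0.06285 hr
W_total = W₁ + W₂ = 0.03082 + 0.06285 = 0.09367 hr

Final: 0.09367 hr


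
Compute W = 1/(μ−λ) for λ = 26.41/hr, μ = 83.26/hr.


W = 1/(μ−λ) = 1/(83.26 − 26.41) = 1/56.85 = 0.01759 hr

Final: 0.01759 hr


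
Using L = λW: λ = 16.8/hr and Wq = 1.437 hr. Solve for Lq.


Lq = λWq = 16.8·1.437 = 24.1416

Final: 24.1416


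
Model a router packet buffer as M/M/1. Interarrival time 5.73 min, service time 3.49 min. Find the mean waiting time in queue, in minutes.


λ = 60/5.73 = 10.4712 /hr
μ = 60/3.49 = 17.1920 /hr
ρ = λ/μ = 10.4712/17.1920 = 0.6091
Wq = ρ/(μ−λ) = 0.6091/(17.1920−10.4712) = 0.09063 hr
In minutes: 0.09063·60 = 5.438 min

Final: 5.438 min


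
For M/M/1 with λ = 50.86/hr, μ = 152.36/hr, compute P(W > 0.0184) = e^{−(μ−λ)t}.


W ~ Exponential(μ−λ) for M/M/1.
μ − λ = 152.36 − 50.86 = 101.5000
P(W > t) = e^{−(μ−λ)t} = e^{−1.8676} = 0.154494

Final: 0.154494


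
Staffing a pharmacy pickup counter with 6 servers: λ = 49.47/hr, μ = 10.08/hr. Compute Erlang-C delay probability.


a = λ/μ = 4.9077; ρ = a/6 = 0.8180
P₀ = 0.005204 (from M/M/c formula)
C(c,a) = [a^c/(c!(1−ρ))]·P₀ = [13972.95529/(720·0.1820)]·0.005204
= 106.60565·0.005204 = 0.554788

Final: 0.554788


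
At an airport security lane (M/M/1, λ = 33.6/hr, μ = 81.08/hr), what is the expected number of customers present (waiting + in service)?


ρ = λ/μ = 33.6/81.08 = 0.4144
L = ρ/(1−ρ) = 0.4144/(1 − 0.4144) = 0.4144/0.5856 = 0.7077

Final: 0.7077


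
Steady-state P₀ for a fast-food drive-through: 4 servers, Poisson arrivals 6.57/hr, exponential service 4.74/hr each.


a = λ/μ = 6.57/4.74 = 1.3861; ρ = a/c = 0.3465
Σ_{k=0}^{3} a^k/k! (terms k=0..3) = 1.00000 + 1.38608 + 0.96060 + 0.44382 = 3.79050
Tail: a^4/(4!(1−ρ)) = 3.69103/(24·0.6535) = 0.23534
P₀ = 1/(3.79050 + 0.23534) = 1/4.02585 = 0.248395

Final: 0.248395


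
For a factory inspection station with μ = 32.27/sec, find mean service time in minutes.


Mean service time = 1/μ = 1/32.27 second = 0.03099 second
In minutes: 0.03099 × 0.0166667 = 0.0005165 min

Final: 0.0005165 min


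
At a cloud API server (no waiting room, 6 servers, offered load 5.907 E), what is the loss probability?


B(c,a) = (a^c/c!) / Σ_{k=0}^{c} a^k/k!
a^6/6! = 59.002353
Σ terms (k=0..6): 1.00000 + 5.90700 + 17.44632 + 34.35181 + 50.72904 + 59.93129 + 59.00235 = 228.367817
B = 59.002353/228.367817 = 0.258365

Final: 0.258365


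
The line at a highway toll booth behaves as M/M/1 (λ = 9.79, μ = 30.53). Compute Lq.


ρ = 9.79/30.53 = 0.3207
Lq = ρ²/(1−ρ) = 0.1028/0.6793 = 0.1514

Final: 0.1514


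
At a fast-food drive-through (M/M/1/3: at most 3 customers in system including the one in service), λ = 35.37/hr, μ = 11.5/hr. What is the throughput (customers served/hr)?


ρ = 3.0757; P_K = (1−ρ)ρ^3/(1−ρ^4) = 0.682493
λ_eff = λ(1 − P_K) = 35.37·(1 − 0.682493) = 35.37·0.317507 = 11.2302 /hr

Final: 11.2302 /hr


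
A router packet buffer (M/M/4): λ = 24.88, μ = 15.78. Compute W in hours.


a = 1.5767; ρ = 0.3942; P₀ = 0.204169
Lq = P₀·a^c·ρ/(c!(1−ρ)²) = 0.05646
Wq = Lq/λ = 0.05646/24.88 = 0.002269 hr
W = Wq + 1/μ = 0.002269 + 0.06337 = 0.06564 hr

Final: 0.06564 hr


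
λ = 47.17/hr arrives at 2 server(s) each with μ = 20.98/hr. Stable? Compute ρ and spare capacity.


Total capacity cμ = 2·20.98 = 41.96/hr
ρ = λ/(cμ) = 47.17/41.96 = 1.1242
Stable ⇔ ρ < 1: NO
Spare capacity = cμ − λ = 41.96 − 47.17 = -5.21/hr

Final: ρ = 1.1242; unstable; margin = -5.21/hr


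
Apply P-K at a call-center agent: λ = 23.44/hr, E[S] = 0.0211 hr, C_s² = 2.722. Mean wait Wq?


ρ = λ·E[S] = 23.44·0.0211 = 0.4946
E[S²] = E[S]²(1+C_s²) = 0.0211²·(1+2.722) = 0.001657
Wq = λ·E[S²]/(2(1−ρ)) = 23.44·0.001657/(2·0.5054) = 0.03843 hr

Final: 0.03843 hr


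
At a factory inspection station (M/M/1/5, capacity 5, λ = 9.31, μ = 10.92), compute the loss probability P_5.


ρ = λ/μ = 9.31/10.92 = 0.8526
P_K = (1−ρ)ρ^K/(1−ρ^(K+1)) = (0.1474·0.450438)/(1 − 0.384027)
= 0.066411/0.615973 = 0.107814

Final: 0.107814


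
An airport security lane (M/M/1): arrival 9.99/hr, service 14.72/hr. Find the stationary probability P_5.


ρ = 9.99/14.72 = 0.6787
P_n = (1−ρ)·ρ^n = (1 − 0.6787)·0.6787^5 = 0.3213·0.143975 = 0.046264

Final: 0.046264


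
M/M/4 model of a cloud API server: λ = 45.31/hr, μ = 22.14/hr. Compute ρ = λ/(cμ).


ρ = λ/(cμ) = 45.31/(4·22.14) = 45.31/88.56 = 0.5116

Final: 0.5116


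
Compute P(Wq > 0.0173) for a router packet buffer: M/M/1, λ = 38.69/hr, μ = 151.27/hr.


ρ = 38.69/151.27 = 0.2558
P(Wq > t) = ρ·e^{−(μ−λ)t} = 0.2558·e^{−1.9476}
= 0.2558·0.142611 = 0.036475

Final: 0.036475


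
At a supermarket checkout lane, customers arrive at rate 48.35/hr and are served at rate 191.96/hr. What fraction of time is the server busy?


ρ = λ/μ = 48.35/191.96 = 0.2519

Final: 0.2519


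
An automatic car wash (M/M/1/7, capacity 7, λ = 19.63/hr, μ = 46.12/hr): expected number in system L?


ρ = 19.63/46.12 = 0.4256
L = ρ[1 − (K+1)ρ^K + Kρ^(K+1)] / [(1−ρ)(1−ρ^(K+1))]
Numerator: 0.4256·(1 − 8·0.002531 + 7·0.001077) = 0.420221
Denominator: (0.5744)·(0.998923) = 0.573753
L = 0.420221/0.573753 = 0.7324

Final: 0.7324


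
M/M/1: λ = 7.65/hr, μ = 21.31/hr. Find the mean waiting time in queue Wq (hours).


ρ = 7.65/21.31 = 0.3590
Wq = ρ/(μ−λ) = 0.3590/(21.31 − 7.65) = 0.3590/13.66 = 0.02628 hr

Final: 0.02628 hr


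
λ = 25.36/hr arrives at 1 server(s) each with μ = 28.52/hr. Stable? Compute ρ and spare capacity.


Total capacity cμ = 1·28.52 = 28.52/hr
ρ = λ/(cμ) = 25.36/28.52 = 0.8892
Stable ⇔ ρ < 1: YES
Spare capacity = cμ − λ = 28.52 − 25.36 = 3.16/hr

Final: ρ = 0.8892; stable; margin = 3.16/hr


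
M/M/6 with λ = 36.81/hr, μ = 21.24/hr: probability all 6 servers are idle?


a = λ/μ = 36.81/21.24 = 1.7331; ρ = a/c = 0.2888
Σ_{k=0}^{5} a^k/k! (terms k=0..5) = 1.00000 + 1.73305 + 1.50173 + 0.86753 + 0.37587 + 0.13028 = 5.60846
Tail: a^6/(6!(1−ρ)) = 27.09367/(720·0.7112) = 0.05291
P₀ = 1/(5.60846 + 0.05291) = 1/5.66137 = 0.176636

Final: 0.176636


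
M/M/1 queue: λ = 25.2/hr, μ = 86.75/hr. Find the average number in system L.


ρ = λ/μ = 25.2/86.75 = 0.2905
L = ρ/(1−ρ) = 0.2905/(1 − 0.2905) = 0.2905/0.7095 = 0.4094

Final: 0.4094


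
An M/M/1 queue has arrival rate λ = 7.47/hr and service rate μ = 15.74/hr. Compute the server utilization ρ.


ρ = λ/μ = 7.47/15.74 = 0.4746

Final: 0.4746


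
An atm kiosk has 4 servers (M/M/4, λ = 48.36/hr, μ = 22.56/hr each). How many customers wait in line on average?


a = λ/μ = 2.1436; ρ = a/4 = 0.5359
P₀ = 0.111377
Lq = P₀·a^c·ρ / (c!·(1−ρ)²) = 0.111377·21.11489·0.5359/(24·0.21538)
= 0.24381

Final: 0.24381


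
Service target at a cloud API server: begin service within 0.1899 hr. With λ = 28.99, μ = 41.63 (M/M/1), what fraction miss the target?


ρ = 28.99/41.63 = 0.6964
P(Wq > t) = ρ·e^{−(μ−λ)t} = 0.6964·e^{−2.4003}
= 0.6964·0.090687 = 0.063152

Final: 0.063152


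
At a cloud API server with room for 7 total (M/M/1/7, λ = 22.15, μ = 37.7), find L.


ρ = 22.15/37.7 = 0.5875
L = ρ[1 − (K+1)ρ^K + Kρ^(K+1)] / [(1−ρ)(1−ρ^(K+1))]
Numerator: 0.5875·(1 − 8·0.024167 + 7·0.014199) = 0.532338
Denominator: (0.4125)·(0.985801) = 0.406610
L = 0.532338/0.406610 = 1.3092

Final: 1.3092


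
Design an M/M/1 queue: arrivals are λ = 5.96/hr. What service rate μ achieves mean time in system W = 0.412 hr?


W = 1/(μ−λ) ⇒ μ − λ = 1/W = 1/0.412 = 2.4272
μ = λ + 1/W = 5.96 + 2.4272 = 8.3872 per hr

Final: 8.3872 /hr


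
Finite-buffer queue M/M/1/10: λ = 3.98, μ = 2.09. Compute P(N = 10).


ρ = λ/μ = 3.98/2.09 = 1.9043
P_K = (1−ρ)ρ^K/(1−ρ^(K+1)) = (-0.9043·627.144849)/(1 − 1194.275837)
= -567.130988/-1193.275837 = 0.475272

Final: 0.475272


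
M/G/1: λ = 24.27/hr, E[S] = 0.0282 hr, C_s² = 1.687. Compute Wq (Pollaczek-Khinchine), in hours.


ρ = λ·E[S] = 24.27·0.0282 = 0.6844
E[S²] = E[S]²(1+C_s²) = 0.0282²·(1+1.687) = 0.002137
Wq = λ·E[S²]/(2(1−ρ)) = 24.27·0.002137/(2·0.3156) = 0.08217 hr

Final: 0.08217 hr


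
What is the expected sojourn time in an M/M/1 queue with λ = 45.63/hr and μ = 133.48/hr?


W = 1/(μ−λ) = 1/(133.48 − 45.63) = 1/87.85 = 0.01138 hr

Final: 0.01138 hr


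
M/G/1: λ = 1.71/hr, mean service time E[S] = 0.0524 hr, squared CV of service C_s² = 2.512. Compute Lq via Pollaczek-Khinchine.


ρ = λ·E[S] = 1.71·0.0524 = 0.08960
Lq = ρ²(1+C_s²)/(2(1−ρ)) = 0.008029·(1+2.512)/(2·0.9104)
= 0.008029·3.5120/1.8208 = 0.01549

Final: 0.01549


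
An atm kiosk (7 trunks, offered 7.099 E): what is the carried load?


B(7,7.099) = 0.254980 (Erlang-B)
Carried load = a(1 − B) = 7.099·(1 − 0.254980) = 7.099·0.745020 = 5.2889 E

Final: 5.2889 Erlangs


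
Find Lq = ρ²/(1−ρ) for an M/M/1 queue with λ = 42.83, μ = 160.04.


ρ = 42.83/160.04 = 0.2676
Lq = ρ²/(1−ρ) = 0.07162/0.7324 = 0.09779

Final: 0.09779


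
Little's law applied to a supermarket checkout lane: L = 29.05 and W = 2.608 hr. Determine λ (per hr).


λ = L/W = 29.05/2.608 = 11.1388 /hr

Final: 11.1388 /hr


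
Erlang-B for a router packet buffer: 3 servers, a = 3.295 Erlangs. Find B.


B(c,a) = (a^c/c!) / Σ_{k=0}^{c} a^k/k!
a^3/3! = 5.962316
Σ terms (k=0..3): 1.00000 + 3.29500 + 5.42851 + 5.96232 = 15.685829
B = 5.962316/15.685829 = 0.380108

Final: 0.380108


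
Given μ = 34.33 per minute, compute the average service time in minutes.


Mean service time = 1/μ = 1/34.33 minute = 0.02913 minute
In minutes: 0.02913 × 1 = 0.02913 min

Final: 0.02913 min


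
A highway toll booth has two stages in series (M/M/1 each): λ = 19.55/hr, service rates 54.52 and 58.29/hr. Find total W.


Each node sees arrival rate λ = 19.55/hr (tandem ⇒ throughput preserved).
W₁ = 1/(μ₁−λ) = 1/(54.52−19.55) = 0.02860 hr
W₂ = 1/(μ₂−λ) = 1/(58.29−19.55) = 0.02581 hr
W_total = W₁ + W₂ = 0.02860 + 0.02581 = 0.05441 hr

Final: 0.05441 hr


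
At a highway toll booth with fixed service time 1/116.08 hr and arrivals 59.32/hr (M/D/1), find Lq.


ρ = 59.32/116.08 = 0.5110
M/D/1: Lq = ρ²/(2(1−ρ)) = 0.2611/(2·0.4890) = 0.26704

Final: 0.26704


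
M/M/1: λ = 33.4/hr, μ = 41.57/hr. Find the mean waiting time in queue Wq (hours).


ρ = 33.4/41.57 = 0.8035
Wq = ρ/(μ−λ) = 0.8035/(41.57 − 33.4) = 0.8035/8.17 = 0.09834 hr

Final: 0.09834 hr


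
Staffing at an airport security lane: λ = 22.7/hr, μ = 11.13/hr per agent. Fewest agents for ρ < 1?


Stability requires cμ > λ ⇔ c > λ/μ.
λ/μ = 22.7/11.13 = 2.0395
Minimum integer c = ⌊2.0395⌋ + 1 = 3
Check: 3·11.13 = 33.39 > 22.7, while 2·11.13 = 22.26 ≤ 22.7

Final: 3 servers


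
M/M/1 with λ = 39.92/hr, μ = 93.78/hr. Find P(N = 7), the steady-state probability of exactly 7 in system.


ρ = 39.92/93.78 = 0.4257
P_n = (1−ρ)·ρ^n = (1 − 0.4257)·0.4257^7 = 0.5743·0.002533 = 0.001455

Final: 0.001455


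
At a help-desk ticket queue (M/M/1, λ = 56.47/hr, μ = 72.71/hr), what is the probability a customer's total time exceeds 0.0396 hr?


W ~ Exponential(μ−λ) for M/M/1.
μ − λ = 72.71 − 56.47 = 16.2400
P(W > t) = e^{−(μ−λ)t} = e^{−0.6431} = 0.525658

Final: 0.525658


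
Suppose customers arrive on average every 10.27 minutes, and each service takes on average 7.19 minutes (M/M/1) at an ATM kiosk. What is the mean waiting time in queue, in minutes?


λ = 60/10.27 = 5.8423 /hr
μ = 60/7.19 = 8.3449 /hr
ρ = λ/μ = 5.8423/8.3449 = 0.7001
Wq = ρ/(μ−λ) = 0.7001/(8.3449−5.8423) = 0.27974 hr
In minutes: 0.27974·60 = 16.784 min

Final: 16.784 min


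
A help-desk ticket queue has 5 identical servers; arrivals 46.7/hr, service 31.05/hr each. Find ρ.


ρ = λ/(cμ) = 46.7/(5·31.05) = 46.7/155.25 = 0.3008

Final: 0.3008


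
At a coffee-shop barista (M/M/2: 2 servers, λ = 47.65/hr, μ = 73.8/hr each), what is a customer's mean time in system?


a = 0.6457; ρ = 0.3228; P₀ = 0.511908
Lq = P₀·a^c·ρ/(c!(1−ρ)²) = 0.07512
Wq = Lq/λ = 0.07512/47.65 = 0.001577 hr
W = Wq + 1/μ = 0.001577 + 0.01355 = 0.01513 hr

Final: 0.01513 hr


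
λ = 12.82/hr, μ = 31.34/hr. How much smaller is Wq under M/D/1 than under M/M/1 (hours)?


ρ = 12.82/31.34 = 0.4091
Wq(M/M/1) = ρ/(μ−λ) = 0.4091/18.52 = 0.02209 hr
Wq(M/D/1) = ρ/(2(μ−λ)) = 0.01104 hr
Savings = 0.02209 − 0.01104 = 0.01104 hr

Final: 0.01104 hr


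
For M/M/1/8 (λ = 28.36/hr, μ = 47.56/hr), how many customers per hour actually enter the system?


ρ = 0.5963; P_K = (1−ρ)ρ^8/(1−ρ^9) = 0.006515
λ_eff = λ(1 − P_K) = 28.36·(1 − 0.006515) = 28.36·0.993485 = 28.1752 /hr

Final: 28.1752 /hr


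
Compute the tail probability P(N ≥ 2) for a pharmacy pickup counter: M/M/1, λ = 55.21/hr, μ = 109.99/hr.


ρ = 55.21/109.99 = 0.5020
P(N ≥ n) = ρ^n = 0.5020^2 = 0.251959

Final: 0.251959


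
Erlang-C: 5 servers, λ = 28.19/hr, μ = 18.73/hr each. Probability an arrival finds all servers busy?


a = λ/μ = 1.5051; ρ = a/5 = 0.3010
P₀ = 0.221641 (from M/M/c formula)
C(c,a) = [a^c/(c!(1−ρ))]·P₀ = [7.72301/(120·0.6990)]·0.221641
= 0.09207·0.221641 = 0.020407

Final: 0.020407


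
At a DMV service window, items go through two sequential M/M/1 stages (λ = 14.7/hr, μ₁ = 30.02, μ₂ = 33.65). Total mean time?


Each node sees arrival rate λ = 14.7/hr (tandem ⇒ throughput preserved).
W₁ = 1/(μ₁−λ) = 1/(30.02−14.7) = 0.06527 hr
W₂ = 1/(μ₂−λ) = 1/(33.65−14.7) = 0.05277 hr
W_total = W₁ + W₂ = 0.06527 + 0.05277 = 0.11804 hr

Final: 0.11804 hr


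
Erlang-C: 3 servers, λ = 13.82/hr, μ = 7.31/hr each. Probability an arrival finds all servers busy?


a = λ/μ = 1.8906; ρ = a/3 = 0.6302
P₀ = 0.129483 (from M/M/c formula)
C(c,a) = [a^c/(c!(1−ρ))]·P₀ = [6.75728/(6·0.3698)]·0.129483
= 3.04536·0.129483 = 0.394322

Final: 0.394322


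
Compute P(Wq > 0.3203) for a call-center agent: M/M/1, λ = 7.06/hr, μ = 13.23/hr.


ρ = 7.06/13.23 = 0.5336
P(Wq > t) = ρ·e^{−(μ−λ)t} = 0.5336·e^{−1.9763}
= 0.5336·0.138588 = 0.073955

Final: 0.073955


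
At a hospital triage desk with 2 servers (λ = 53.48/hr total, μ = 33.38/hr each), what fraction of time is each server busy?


ρ = λ/(cμ) = 53.48/(2·33.38) = 53.48/66.76 = 0.8011

Final: 0.8011


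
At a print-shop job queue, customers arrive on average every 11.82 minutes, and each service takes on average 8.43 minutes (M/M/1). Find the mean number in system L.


λ = 60/11.82 = 5.0761 /hr
μ = 60/8.43 = 7.1174 /hr
ρ = λ/μ = 5.0761/7.1174 = 0.7132
L = ρ/(1−ρ) = 0.7132/0.2868 = 2.4867

Final: 2.4867


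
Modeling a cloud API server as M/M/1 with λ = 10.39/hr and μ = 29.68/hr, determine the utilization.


ρ = λ/μ = 10.39/29.68 = 0.3501

Final: 0.3501


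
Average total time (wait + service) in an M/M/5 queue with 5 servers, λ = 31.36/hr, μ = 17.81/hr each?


a = 1.7608; ρ = 0.3522; P₀ = 0.171257
Lq = P₀·a^c·ρ/(c!(1−ρ)²) = 0.02027
Wq = Lq/λ = 0.02027/31.36 = 0.0006463 hr
W = Wq + 1/μ = 0.0006463 + 0.05615 = 0.05679 hr

Final: 0.05679 hr


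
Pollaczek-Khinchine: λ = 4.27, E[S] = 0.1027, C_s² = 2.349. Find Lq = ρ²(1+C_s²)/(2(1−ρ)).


ρ = λ·E[S] = 4.27·0.1027 = 0.4385
Lq = ρ²(1+C_s²)/(2(1−ρ)) = 0.1923·(1+2.349)/(2·0.5615)
= 0.1923·3.3490/1.1229 = 0.57353

Final: 0.57353


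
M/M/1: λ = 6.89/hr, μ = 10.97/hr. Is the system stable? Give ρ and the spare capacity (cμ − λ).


Total capacity cμ = 1·10.97 = 10.97/hr
ρ = λ/(cμ) = 6.89/10.97 = 0.6281
Stable ⇔ ρ < 1: YES
Spare capacity = cμ − λ = 10.97 − 6.89 = 4.08/hr

Final: ρ = 0.6281; stable; margin = 4.08/hr


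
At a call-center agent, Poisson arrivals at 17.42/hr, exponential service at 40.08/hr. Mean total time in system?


W = 1/(μ−λ) = 1/(40.08 − 17.42) = 1/22.66 = 0.04413 hr

Final: 0.04413 hr


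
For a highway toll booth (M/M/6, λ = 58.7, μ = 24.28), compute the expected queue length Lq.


a = λ/μ = 2.4176; ρ = a/6 = 0.4029
P₀ = 0.088720
Lq = P₀·a^c·ρ / (c!·(1−ρ)²) = 0.088720·199.68089·0.4029/(720·0.35648)
= 0.02781

Final: 0.02781


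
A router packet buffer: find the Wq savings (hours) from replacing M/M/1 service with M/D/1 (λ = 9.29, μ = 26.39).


ρ = 9.29/26.39 = 0.3520
Wq(M/M/1) = ρ/(μ−λ) = 0.3520/17.10 = 0.02059 hr
Wq(M/D/1) = ρ/(2(μ−λ)) = 0.01029 hr
Savings = 0.02059 − 0.01029 = 0.01029 hr

Final: 0.01029 hr


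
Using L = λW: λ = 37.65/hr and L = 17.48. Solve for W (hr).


W = L/λ = 17.48/37.65 = 0.4643 hr

Final: 0.4643 hr


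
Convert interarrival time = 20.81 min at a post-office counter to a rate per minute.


λ = 1/(interarrival time) in consistent units.
1 minute = 1 min, so λ = 1/20.81 = 0.04805 per minute

Final: 0.04805 /min


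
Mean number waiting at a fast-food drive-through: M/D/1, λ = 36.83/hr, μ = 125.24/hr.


ρ = 36.83/125.24 = 0.2941
M/D/1: Lq = ρ²/(2(1−ρ)) = 0.08648/(2·0.7059) = 0.06125

Final: 0.06125


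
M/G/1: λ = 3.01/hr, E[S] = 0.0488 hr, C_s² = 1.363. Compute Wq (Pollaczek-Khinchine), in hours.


ρ = λ·E[S] = 3.01·0.0488 = 0.1469
E[S²] = E[S]²(1+C_s²) = 0.0488²·(1+1.363) = 0.005627
Wq = λ·E[S²]/(2(1−ρ)) = 3.01·0.005627/(2·0.8531) = 0.009927 hr

Final: 0.009927 hr


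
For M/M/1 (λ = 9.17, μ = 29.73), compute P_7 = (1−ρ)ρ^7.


ρ = 9.17/29.73 = 0.3084
P_n = (1−ρ)·ρ^n = (1 − 0.3084)·0.3084^7 = 0.6916·0.0002656 = 0.0001837

Final: 0.0001837


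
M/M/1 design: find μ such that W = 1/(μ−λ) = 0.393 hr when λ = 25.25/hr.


W = 1/(μ−λ) ⇒ μ − λ = 1/W = 1/0.393 = 2.5445
μ = λ + 1/W = 25.25 + 2.5445 = 27.7945 per hr

Final: 27.7945 /hr


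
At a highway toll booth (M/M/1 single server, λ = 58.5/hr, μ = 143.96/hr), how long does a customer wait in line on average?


ρ = 58.5/143.96 = 0.4064
Wq = ρ/(μ−λ) = 0.4064/(143.96 − 58.5) = 0.4064/85.46 = 0.004755 hr

Final: 0.004755 hr


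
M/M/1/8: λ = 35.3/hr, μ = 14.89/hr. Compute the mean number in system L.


ρ = 35.3/14.89 = 2.3707
L = ρ[1 − (K+1)ρ^K + Kρ^(K+1)] / [(1−ρ)(1−ρ^(K+1))]
Numerator: 2.3707·(1 − 9·997.792100 + 8·2365.484293) = 23576.193036
Denominator: (-1.3707)·(-2364.484293) = 3241.042608
L = 23576.193036/3241.042608 = 7.2743

Final: 7.2743


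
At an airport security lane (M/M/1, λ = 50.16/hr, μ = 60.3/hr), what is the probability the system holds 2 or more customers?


ρ = 50.16/60.3 = 0.8318
P(N ≥ n) = ρ^n = 0.8318^2 = 0.691959

Final: 0.691959


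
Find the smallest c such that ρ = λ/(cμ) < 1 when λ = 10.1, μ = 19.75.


Stability requires cμ > λ ⇔ c > λ/μ.
λ/μ = 10.1/19.75 = 0.5114
Minimum integer c = ⌊0.5114⌋ + 1 = 1
Check: 1·19.75 = 19.75 > 10.1, while 0·19.75 = 0.00 ≤ 10.1

Final: 1 servers


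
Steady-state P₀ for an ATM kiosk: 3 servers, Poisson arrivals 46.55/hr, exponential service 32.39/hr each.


a = λ/μ = 46.55/32.39 = 1.4372; ρ = a/c = 0.4791
Σ_{k=0}^{2} a^k/k! (terms k=0..2) = 1.00000 + 1.43717 + 1.03273 = 3.46990
Tail: a^3/(3!(1−ρ)) = 2.96843/(6·0.5209) = 0.94970
P₀ = 1/(3.46990 + 0.94970) = 1/4.41960 = 0.226265

Final: 0.226265


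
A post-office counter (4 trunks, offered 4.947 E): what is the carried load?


B(4,4.947) = 0.394132 (Erlang-B)
Carried load = a(1 − B) = 4.947·(1 − 0.394132) = 4.947·0.605868 = 2.9972 E

Final: 2.9972 Erlangs


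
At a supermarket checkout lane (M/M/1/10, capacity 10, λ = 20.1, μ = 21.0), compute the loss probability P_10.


ρ = λ/μ = 20.1/21.0 = 0.9571
P_K = (1−ρ)ρ^K/(1−ρ^(K+1)) = (0.04286·0.645309)/(1 − 0.617653)
= 0.027656/0.382347 = 0.072332

Final: 0.072332


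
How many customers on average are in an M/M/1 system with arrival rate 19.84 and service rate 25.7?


ρ = λ/μ = 19.84/25.7 = 0.7720
L = ρ/(1−ρ) = 0.7720/(1 − 0.7720) = 0.7720/0.2280 = 3.3857

Final: 3.3857


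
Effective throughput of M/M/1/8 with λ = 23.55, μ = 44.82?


ρ = 0.5254; P_K = (1−ρ)ρ^8/(1−ρ^9) = 0.002766
λ_eff = λ(1 − P_K) = 23.55·(1 − 0.002766) = 23.55·0.997234 = 23.4849 /hr

Final: 23.4849 /hr


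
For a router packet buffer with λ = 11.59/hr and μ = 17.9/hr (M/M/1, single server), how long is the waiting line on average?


ρ = 11.59/17.9 = 0.6475
Lq = ρ²/(1−ρ) = 0.4192/0.3525 = 1.1893

Final: 1.1893


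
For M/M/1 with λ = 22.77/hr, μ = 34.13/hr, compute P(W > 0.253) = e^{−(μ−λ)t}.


W ~ Exponential(μ−λ) for M/M/1.
μ − λ = 34.13 − 22.77 = 11.3600
P(W > t) = e^{−(μ−λ)t} = e^{−2.8741} = 0.056468

Final: 0.056468


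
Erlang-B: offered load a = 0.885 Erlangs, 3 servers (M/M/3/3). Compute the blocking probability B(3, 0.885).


B(c,a) = (a^c/c!) / Σ_{k=0}^{c} a^k/k!
a^3/3! = 0.115526
Σ terms (k=0..3): 1.00000 + 0.88500 + 0.39161 + 0.11553 = 2.392138
B = 0.115526/2.392138 = 0.048294

Final: 0.048294


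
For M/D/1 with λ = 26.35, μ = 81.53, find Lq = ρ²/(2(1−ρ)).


ρ = 26.35/81.53 = 0.3232
M/D/1: Lq = ρ²/(2(1−ρ)) = 0.1045/(2·0.6768) = 0.07717

Final: 0.07717


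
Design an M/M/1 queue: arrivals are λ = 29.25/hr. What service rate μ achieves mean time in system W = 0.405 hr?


W = 1/(μ−λ) ⇒ μ − λ = 1/W = 1/0.405 = 2.4691
μ = λ + 1/W = 29.25 + 2.4691 = 31.7191 per hr

Final: 31.7191 /hr


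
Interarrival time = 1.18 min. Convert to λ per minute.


λ = 1/(interarrival time) in consistent units.
1 minute = 1 min, so λ = 1/1.18 = 0.8475 per minute

Final: 0.8475 /min


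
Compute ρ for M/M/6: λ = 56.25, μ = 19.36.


ρ = λ/(cμ) = 56.25/(6·19.36) = 56.25/116.16 = 0.4842

Final: 0.4842


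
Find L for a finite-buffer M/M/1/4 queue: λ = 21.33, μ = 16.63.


ρ = 21.33/16.63 = 1.2826
L = ρ[1 − (K+1)ρ^K + Kρ^(K+1)] / [(1−ρ)(1−ρ^(K+1))]
Numerator: 1.2826·(1 − 5·2.706415 + 4·3.471307) = 1.735582
Denominator: (-0.2826)·(-2.471307) = 0.698445
L = 1.735582/0.698445 = 2.4849

Final: 2.4849


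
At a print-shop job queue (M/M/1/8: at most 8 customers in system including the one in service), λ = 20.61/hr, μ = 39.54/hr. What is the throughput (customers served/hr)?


ρ = 0.5212; P_K = (1−ρ)ρ^8/(1−ρ^9) = 0.002616
λ_eff = λ(1 − P_K) = 20.61·(1 − 0.002616) = 20.61·0.997384 = 20.5561 /hr

Final: 20.5561 /hr


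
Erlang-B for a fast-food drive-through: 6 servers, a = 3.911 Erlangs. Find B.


B(c,a) = (a^c/c!) / Σ_{k=0}^{c} a^k/k!
a^6/6! = 4.970435
Σ terms (k=0..6): 1.00000 + 3.91100 + 7.64796 + 9.97039 + 9.74855 + 7.62532 + 4.97044 = 44.873652
B = 4.970435/44.873652 = 0.110765

Final: 0.110765


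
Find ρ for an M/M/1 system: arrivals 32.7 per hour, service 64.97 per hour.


ρ = λ/μ = 32.7/64.97 = 0.5033

Final: 0.5033


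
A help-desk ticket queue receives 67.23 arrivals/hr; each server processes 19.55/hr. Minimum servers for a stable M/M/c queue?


Stability requires cμ > λ ⇔ c > λ/μ.
λ/μ = 67.23/19.55 = 3.4389
Minimum integer c = ⌊3.4389⌋ + 1 = 4
Check: 4·19.55 = 78.20 > 67.23, while 3·19.55 = 58.65 ≤ 67.23

Final: 4 servers


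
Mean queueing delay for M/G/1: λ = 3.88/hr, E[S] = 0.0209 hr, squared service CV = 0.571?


ρ = λ·E[S] = 3.88·0.0209 = 0.08109
E[S²] = E[S]²(1+C_s²) = 0.0209²·(1+0.571) = 0.0006862
Wq = λ·E[S²]/(2(1−ρ)) = 3.88·0.0006862/(2·0.9189) = 0.001449 hr

Final: 0.001449 hr
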